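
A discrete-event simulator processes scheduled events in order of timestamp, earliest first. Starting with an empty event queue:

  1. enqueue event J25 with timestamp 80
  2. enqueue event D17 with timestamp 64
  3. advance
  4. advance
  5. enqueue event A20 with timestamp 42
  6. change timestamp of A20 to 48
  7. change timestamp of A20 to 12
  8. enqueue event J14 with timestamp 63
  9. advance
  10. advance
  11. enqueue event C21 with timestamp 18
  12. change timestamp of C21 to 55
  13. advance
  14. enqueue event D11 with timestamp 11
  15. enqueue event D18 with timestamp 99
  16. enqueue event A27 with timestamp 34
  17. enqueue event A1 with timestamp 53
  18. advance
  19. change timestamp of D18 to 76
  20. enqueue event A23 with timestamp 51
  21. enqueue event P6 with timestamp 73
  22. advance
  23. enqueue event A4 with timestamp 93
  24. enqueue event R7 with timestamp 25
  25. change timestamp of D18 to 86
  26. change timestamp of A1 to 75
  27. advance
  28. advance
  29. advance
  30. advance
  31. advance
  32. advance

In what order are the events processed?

[D17, J25, A20, J14, C21, D11, A27, R7, A23, P6, A1, D18, A4]

add J25 (timestamp 80) → {J25:80}
add D17 (timestamp 64) → {D17:64, J25:80}
advance → D17; now {J25:80}
advance → J25; now {}
add A20 (timestamp 42) → {A20:42}
update A20 to timestamp 48 → {A20:48}
update A20 to timestamp 12 → {A20:12}
add J14 (timestamp 63) → {A20:12, J14:63}
advance → A20; now {J14:63}
advance → J14; now {}
add C21 (timestamp 18) → {C21:18}
update C21 to timestamp 55 → {C21:55}
advance → C21; now {}
add D11 (timestamp 11) → {D11:11}
add D18 (timestamp 99) → {D11:11, D18:99}
add A27 (timestamp 34) → {D11:11, A27:34, D18:99}
add A1 (timestamp 53) → {D11:11, A27:34, A1:53, D18:99}
advance → D11; now {A27:34, A1:53, D18:99}
update D18 to timestamp 76 → {A27:34, A1:53, D18:76}
add A23 (timestamp 51) → {A27:34, A23:51, A1:53, D18:76}
add P6 (timestamp 73) → {A27:34, A23:51, A1:53, P6:73, D18:76}
advance → A27; now {A23:51, A1:53, P6:73, D18:76}
add A4 (timestamp 93) → {A23:51, A1:53, P6:73, D18:76, A4:93}
add R7 (timestamp 25) → {R7:25, A23:51, A1:53, P6:73, D18:76, A4:93}
update D18 to timestamp 86 → {R7:25, A23:51, A1:53, P6:73, D18:86, A4:93}
update A1 to timestamp 75 → {R7:25, A23:51, P6:73, A1:75, D18:86, A4:93}
advance → R7; now {A23:51, P6:73, A1:75, D18:86, A4:93}
advance → A23; now {P6:73, A1:75, D18:86, A4:93}
advance → P6; now {A1:75, D18:86, A4:93}
advance → A1; now {D18:86, A4:93}
advance → D18; now {A4:93}
advance → A4; now {}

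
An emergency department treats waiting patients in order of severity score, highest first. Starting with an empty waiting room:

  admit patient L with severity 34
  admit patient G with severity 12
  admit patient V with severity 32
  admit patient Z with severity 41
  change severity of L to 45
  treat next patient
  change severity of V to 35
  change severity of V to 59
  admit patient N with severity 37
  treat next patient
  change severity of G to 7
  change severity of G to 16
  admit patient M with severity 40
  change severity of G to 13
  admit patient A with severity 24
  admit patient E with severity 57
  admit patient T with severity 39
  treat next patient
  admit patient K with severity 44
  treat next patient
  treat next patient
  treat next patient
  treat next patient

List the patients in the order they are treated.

add L (severity 34) → {L:34}
add G (severity 12) → {L:34, G:12}
add V (severity 32) → {L:34, V:32, G:12}
add Z (severity 41) → {Z:41, L:34, V:32, G:12}
update L to severity 45 → {L:45, Z:41, V:32, G:12}
treat next patient → L; now {Z:41, V:32, G:12}
update V to severity 35 → {Z:41, V:35, G:12}
update V to severity 59 → {V:59, Z:41, G:12}
add N (severity 37) → {V:59, Z:41, N:37, G:12}
treat next patient → V; now {Z:41, N:37, G:12}
update G to severity 7 → {Z:41, N:37, G:7}
update G to severity 16 → {Z:41, N:37, G:16}
add M (severity 40) → {Z:41, M:40, N:37, G:16}
update G to severity 13 → {Z:41, M:40, N:37, G:13}
add A (severity 24) → {Z:41, M:40, N:37, A:24, G:13}
add E (severity 57) → {E:57, Z:41, M:40, N:37, A:24, G:13}
add T (severity 39) → {E:57, Z:41, M:40, T:39, N:37, A:24, G:13}
treat next patient → E; now {Z:41, M:40, T:39, N:37, A:24, G:13}
add K (severity 44) → {K:44, Z:41, M:40, T:39, N:37, A:24, G:13}
treat next patient → K; now {Z:41, M:40, T:39, N:37, A:24, G:13}
treat next patient → Z; now {M:40, T:39, N:37, A:24, G:13}
treat next patient → M; now {T:39, N:37, A:24, G:13}
treat next patient → T; now {N:37, A:24, G:13}

L, V, E, K, Z, M, T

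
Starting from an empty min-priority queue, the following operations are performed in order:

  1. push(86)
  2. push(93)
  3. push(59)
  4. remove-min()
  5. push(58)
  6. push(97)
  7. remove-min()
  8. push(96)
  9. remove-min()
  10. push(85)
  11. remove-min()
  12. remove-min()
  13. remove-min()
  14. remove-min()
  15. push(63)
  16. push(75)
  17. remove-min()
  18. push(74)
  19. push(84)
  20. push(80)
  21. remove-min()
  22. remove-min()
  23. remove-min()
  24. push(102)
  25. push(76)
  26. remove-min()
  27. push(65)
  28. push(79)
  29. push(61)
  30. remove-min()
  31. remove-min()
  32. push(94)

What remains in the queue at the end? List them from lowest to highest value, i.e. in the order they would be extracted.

79, 84, 94, 102

insert 86 → {86}
insert 93 → {86, 93}
insert 59 → {59, 86, 93}
remove-min → 59; now {86, 93}
insert 58 → {58, 86, 93}
insert 97 → {58, 86, 93, 97}
remove-min → 58; now {86, 93, 97}
insert 96 → {86, 93, 96, 97}
remove-min → 86; now {93, 96, 97}
insert 85 → {85, 93, 96, 97}
remove-min → 85; now {93, 96, 97}
remove-min → 93; now {96, 97}
remove-min → 96; now {97}
remove-min → 97; now {}
insert 63 → {63}
insert 75 → {63, 75}
remove-min → 63; now {75}
insert 74 → {74, 75}
insert 84 → {74, 75, 84}
insert 80 → {74, 75, 80, 84}
remove-min → 74; now {75, 80, 84}
remove-min → 75; now {80, 84}
remove-min → 80; now {84}
insert 102 → {84, 102}
insert 76 → {76, 84, 102}
remove-min → 76; now {84, 102}
insert 65 → {65, 84, 102}
insert 79 → {65, 79, 84, 102}
insert 61 → {61, 65, 79, 84, 102}
remove-min → 61; now {65, 79, 84, 102}
remove-min → 65; now {79, 84, 102}
insert 94 → {79, 84, 94, 102}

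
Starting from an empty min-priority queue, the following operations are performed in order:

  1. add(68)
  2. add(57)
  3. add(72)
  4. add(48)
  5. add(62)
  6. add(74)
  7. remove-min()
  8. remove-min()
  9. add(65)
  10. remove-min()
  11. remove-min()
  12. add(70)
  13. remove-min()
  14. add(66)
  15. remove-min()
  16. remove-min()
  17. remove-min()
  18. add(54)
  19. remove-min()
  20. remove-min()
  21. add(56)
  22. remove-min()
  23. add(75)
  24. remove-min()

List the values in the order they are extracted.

48 → 57 → 62 → 65 → 68 → 66 → 70 → 72 → 54 → 74 → 56 → 75

insert 68 → {68}
insert 57 → {57, 68}
insert 72 → {57, 68, 72}
insert 48 → {48, 57, 68, 72}
insert 62 → {48, 57, 62, 68, 72}
insert 74 → {48, 57, 62, 68, 72, 74}
remove-min → 48; now {57, 62, 68, 72, 74}
remove-min → 57; now {62, 68, 72, 74}
insert 65 → {62, 65, 68, 72, 74}
remove-min → 62; now {65, 68, 72, 74}
remove-min → 65; now {68, 72, 74}
insert 70 → {68, 70, 72, 74}
remove-min → 68; now {70, 72, 74}
insert 66 → {66, 70, 72, 74}
remove-min → 66; now {70, 72, 74}
remove-min → 70; now {72, 74}
remove-min → 72; now {74}
insert 54 → {54, 74}
remove-min → 54; now {74}
remove-min → 74; now {}
insert 56 → {56}
remove-min → 56; now {}
insert 75 → {75}
remove-min → 75; now {}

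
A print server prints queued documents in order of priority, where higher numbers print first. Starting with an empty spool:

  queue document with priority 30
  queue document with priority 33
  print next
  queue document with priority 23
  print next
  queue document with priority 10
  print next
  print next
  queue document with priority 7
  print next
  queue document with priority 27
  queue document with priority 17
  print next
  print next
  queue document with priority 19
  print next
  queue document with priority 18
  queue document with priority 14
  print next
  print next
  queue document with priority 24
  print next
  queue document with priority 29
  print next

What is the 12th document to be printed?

29

insert 30 → {30}
insert 33 → {33, 30}
print next → 33; now {30}
insert 23 → {30, 23}
print next → 30; now {23}
insert 10 → {23, 10}
print next → 23; now {10}
print next → 10; now {}
insert 7 → {7}
print next → 7; now {}
insert 27 → {27}
insert 17 → {27, 17}
print next → 27; now {17}
print next → 17; now {}
insert 19 → {19}
print next → 19; now {}
insert 18 → {18}
insert 14 → {18, 14}
print next → 18; now {14}
print next → 14; now {}
insert 24 → {24}
print next → 24; now {}
insert 29 → {29}
print next → 29; now {}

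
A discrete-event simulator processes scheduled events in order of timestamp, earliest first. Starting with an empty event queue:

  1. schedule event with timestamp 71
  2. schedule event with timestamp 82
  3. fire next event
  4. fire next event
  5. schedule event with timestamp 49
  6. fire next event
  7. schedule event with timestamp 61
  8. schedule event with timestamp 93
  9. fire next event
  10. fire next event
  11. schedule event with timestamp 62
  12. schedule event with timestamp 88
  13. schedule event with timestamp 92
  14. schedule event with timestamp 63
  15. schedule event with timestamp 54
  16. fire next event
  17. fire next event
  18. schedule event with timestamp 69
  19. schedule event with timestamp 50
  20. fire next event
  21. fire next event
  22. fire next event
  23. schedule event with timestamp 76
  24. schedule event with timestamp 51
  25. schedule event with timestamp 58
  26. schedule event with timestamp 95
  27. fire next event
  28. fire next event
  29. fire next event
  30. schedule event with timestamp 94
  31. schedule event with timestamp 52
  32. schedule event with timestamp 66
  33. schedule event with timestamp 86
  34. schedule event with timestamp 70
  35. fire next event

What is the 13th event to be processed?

insert 71 → {71}
insert 82 → {71, 82}
fire next event → 71; now {82}
fire next event → 82; now {}
insert 49 → {49}
fire next event → 49; now {}
insert 61 → {61}
insert 93 → {61, 93}
fire next event → 61; now {93}
fire next event → 93; now {}
insert 62 → {62}
insert 88 → {62, 88}
insert 92 → {62, 88, 92}
insert 63 → {62, 63, 88, 92}
insert 54 → {54, 62, 63, 88, 92}
fire next event → 54; now {62, 63, 88, 92}
fire next event → 62; now {63, 88, 92}
insert 69 → {63, 69, 88, 92}
insert 50 → {50, 63, 69, 88, 92}
fire next event → 50; now {63, 69, 88, 92}
fire next event → 63; now {69, 88, 92}
fire next event → 69; now {88, 92}
insert 76 → {76, 88, 92}
insert 51 → {51, 76, 88, 92}
insert 58 → {51, 58, 76, 88, 92}
insert 95 → {51, 58, 76, 88, 92, 95}
fire next event → 51; now {58, 76, 88, 92, 95}
fire next event → 58; now {76, 88, 92, 95}
fire next event → 76; now {88, 92, 95}
insert 94 → {88, 92, 94, 95}
insert 52 → {52, 88, 92, 94, 95}
insert 66 → {52, 66, 88, 92, 94, 95}
insert 86 → {52, 66, 86, 88, 92, 94, 95}
insert 70 → {52, 66, 70, 86, 88, 92, 94, 95}
fire next event → 52; now {66, 70, 86, 88, 92, 94, 95}

76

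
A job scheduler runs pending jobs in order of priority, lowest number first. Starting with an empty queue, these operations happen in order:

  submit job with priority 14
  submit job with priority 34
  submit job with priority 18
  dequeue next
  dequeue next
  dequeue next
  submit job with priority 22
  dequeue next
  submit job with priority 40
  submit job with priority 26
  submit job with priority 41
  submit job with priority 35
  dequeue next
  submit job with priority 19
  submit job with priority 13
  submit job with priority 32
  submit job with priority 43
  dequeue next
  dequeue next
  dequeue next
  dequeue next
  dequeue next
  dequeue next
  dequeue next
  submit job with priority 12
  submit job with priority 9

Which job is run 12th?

43

insert 14 → {14}
insert 34 → {14, 34}
insert 18 → {14, 18, 34}
dequeue next → 14; now {18, 34}
dequeue next → 18; now {34}
dequeue next → 34; now {}
insert 22 → {22}
dequeue next → 22; now {}
insert 40 → {40}
insert 26 → {26, 40}
insert 41 → {26, 40, 41}
insert 35 → {26, 35, 40, 41}
dequeue next → 26; now {35, 40, 41}
insert 19 → {19, 35, 40, 41}
insert 13 → {13, 19, 35, 40, 41}
insert 32 → {13, 19, 32, 35, 40, 41}
insert 43 → {13, 19, 32, 35, 40, 41, 43}
dequeue next → 13; now {19, 32, 35, 40, 41, 43}
dequeue next → 19; now {32, 35, 40, 41, 43}
dequeue next → 32; now {35, 40, 41, 43}
dequeue next → 35; now {40, 41, 43}
dequeue next → 40; now {41, 43}
dequeue next → 41; now {43}
dequeue next → 43; now {}
insert 12 → {12}
insert 9 → {9, 12}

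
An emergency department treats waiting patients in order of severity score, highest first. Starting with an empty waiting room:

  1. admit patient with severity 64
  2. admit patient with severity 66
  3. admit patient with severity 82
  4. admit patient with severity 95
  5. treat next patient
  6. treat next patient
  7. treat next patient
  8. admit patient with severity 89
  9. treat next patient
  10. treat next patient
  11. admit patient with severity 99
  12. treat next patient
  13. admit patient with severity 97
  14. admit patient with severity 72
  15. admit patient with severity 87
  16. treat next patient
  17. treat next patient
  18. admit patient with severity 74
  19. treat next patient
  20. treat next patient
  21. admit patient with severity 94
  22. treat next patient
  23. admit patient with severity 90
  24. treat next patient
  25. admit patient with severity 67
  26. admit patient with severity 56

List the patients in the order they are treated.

95 → 82 → 66 → 89 → 64 → 99 → 97 → 87 → 74 → 72 → 94 → 90

insert 64 → {64}
insert 66 → {66, 64}
insert 82 → {82, 66, 64}
insert 95 → {95, 82, 66, 64}
treat next patient → 95; now {82, 66, 64}
treat next patient → 82; now {66, 64}
treat next patient → 66; now {64}
insert 89 → {89, 64}
treat next patient → 89; now {64}
treat next patient → 64; now {}
insert 99 → {99}
treat next patient → 99; now {}
insert 97 → {97}
insert 72 → {97, 72}
insert 87 → {97, 87, 72}
treat next patient → 97; now {87, 72}
treat next patient → 87; now {72}
insert 74 → {74, 72}
treat next patient → 74; now {72}
treat next patient → 72; now {}
insert 94 → {94}
treat next patient → 94; now {}
insert 90 → {90}
treat next patient → 90; now {}
insert 67 → {67}
insert 56 → {67, 56}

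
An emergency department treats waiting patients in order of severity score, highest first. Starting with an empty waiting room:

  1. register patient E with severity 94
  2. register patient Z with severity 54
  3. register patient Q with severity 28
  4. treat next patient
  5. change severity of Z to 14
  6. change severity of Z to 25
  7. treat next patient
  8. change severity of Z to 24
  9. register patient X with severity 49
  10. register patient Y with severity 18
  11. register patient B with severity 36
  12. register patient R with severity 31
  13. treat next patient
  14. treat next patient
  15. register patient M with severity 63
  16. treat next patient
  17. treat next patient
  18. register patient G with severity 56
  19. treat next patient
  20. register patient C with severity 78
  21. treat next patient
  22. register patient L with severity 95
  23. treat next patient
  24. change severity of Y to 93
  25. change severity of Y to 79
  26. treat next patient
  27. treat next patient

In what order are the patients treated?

add E (severity 94) → {E:94}
add Z (severity 54) → {E:94, Z:54}
add Q (severity 28) → {E:94, Z:54, Q:28}
treat next patient → E; now {Z:54, Q:28}
update Z to severity 14 → {Q:28, Z:14}
update Z to severity 25 → {Q:28, Z:25}
treat next patient → Q; now {Z:25}
update Z to severity 24 → {Z:24}
add X (severity 49) → {X:49, Z:24}
add Y (severity 18) → {X:49, Z:24, Y:18}
add B (severity 36) → {X:49, B:36, Z:24, Y:18}
add R (severity 31) → {X:49, B:36, R:31, Z:24, Y:18}
treat next patient → X; now {B:36, R:31, Z:24, Y:18}
treat next patient → B; now {R:31, Z:24, Y:18}
add M (severity 63) → {M:63, R:31, Z:24, Y:18}
treat next patient → M; now {R:31, Z:24, Y:18}
treat next patient → R; now {Z:24, Y:18}
add G (severity 56) → {G:56, Z:24, Y:18}
treat next patient → G; now {Z:24, Y:18}
add C (severity 78) → {C:78, Z:24, Y:18}
treat next patient → C; now {Z:24, Y:18}
add L (severity 95) → {L:95, Z:24, Y:18}
treat next patient → L; now {Z:24, Y:18}
update Y to severity 93 → {Y:93, Z:24}
update Y to severity 79 → {Y:79, Z:24}
treat next patient → Y; now {Z:24}
treat next patient → Z; now {}

[E, Q, X, B, M, R, G, C, L, Y, Z]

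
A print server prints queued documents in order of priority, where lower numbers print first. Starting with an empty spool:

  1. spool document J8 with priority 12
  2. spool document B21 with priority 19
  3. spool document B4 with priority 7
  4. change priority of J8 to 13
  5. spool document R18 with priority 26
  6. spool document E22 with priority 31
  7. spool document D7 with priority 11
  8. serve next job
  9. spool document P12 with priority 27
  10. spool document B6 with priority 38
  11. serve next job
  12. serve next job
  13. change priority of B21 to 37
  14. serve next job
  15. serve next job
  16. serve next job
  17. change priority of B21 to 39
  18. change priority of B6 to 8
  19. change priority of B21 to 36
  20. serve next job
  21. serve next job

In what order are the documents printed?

B4 → D7 → J8 → R18 → P12 → E22 → B6 → B21

add J8 (priority 12) → {J8:12}
add B21 (priority 19) → {J8:12, B21:19}
add B4 (priority 7) → {B4:7, J8:12, B21:19}
update J8 to priority 13 → {B4:7, J8:13, B21:19}
add R18 (priority 26) → {B4:7, J8:13, B21:19, R18:26}
add E22 (priority 31) → {B4:7, J8:13, B21:19, R18:26, E22:31}
add D7 (priority 11) → {B4:7, D7:11, J8:13, B21:19, R18:26, E22:31}
serve next job → B4; now {D7:11, J8:13, B21:19, R18:26, E22:31}
add P12 (priority 27) → {D7:11, J8:13, B21:19, R18:26, P12:27, E22:31}
add B6 (priority 38) → {D7:11, J8:13, B21:19, R18:26, P12:27, E22:31, B6:38}
serve next job → D7; now {J8:13, B21:19, R18:26, P12:27, E22:31, B6:38}
serve next job → J8; now {B21:19, R18:26, P12:27, E22:31, B6:38}
update B21 to priority 37 → {R18:26, P12:27, E22:31, B21:37, B6:38}
serve next job → R18; now {P12:27, E22:31, B21:37, B6:38}
serve next job → P12; now {E22:31, B21:37, B6:38}
serve next job → E22; now {B21:37, B6:38}
update B21 to priority 39 → {B6:38, B21:39}
update B6 to priority 8 → {B6:8, B21:39}
update B21 to priority 36 → {B6:8, B21:36}
serve next job → B6; now {B21:36}
serve next job → B21; now {}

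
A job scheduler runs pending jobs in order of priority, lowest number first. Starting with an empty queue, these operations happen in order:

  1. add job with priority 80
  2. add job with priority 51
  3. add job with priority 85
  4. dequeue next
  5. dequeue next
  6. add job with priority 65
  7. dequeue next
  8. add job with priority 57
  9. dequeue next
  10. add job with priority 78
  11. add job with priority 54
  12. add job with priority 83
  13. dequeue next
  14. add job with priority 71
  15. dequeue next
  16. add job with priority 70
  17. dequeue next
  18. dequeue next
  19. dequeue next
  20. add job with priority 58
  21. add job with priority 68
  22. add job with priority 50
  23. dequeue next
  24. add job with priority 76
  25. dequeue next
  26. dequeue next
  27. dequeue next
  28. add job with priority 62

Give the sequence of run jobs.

51 → 80 → 65 → 57 → 54 → 71 → 70 → 78 → 83 → 50 → 58 → 68 → 76

insert 80 → {80}
insert 51 → {51, 80}
insert 85 → {51, 80, 85}
dequeue next → 51; now {80, 85}
dequeue next → 80; now {85}
insert 65 → {65, 85}
dequeue next → 65; now {85}
insert 57 → {57, 85}
dequeue next → 57; now {85}
insert 78 → {78, 85}
insert 54 → {54, 78, 85}
insert 83 → {54, 78, 83, 85}
dequeue next → 54; now {78, 83, 85}
insert 71 → {71, 78, 83, 85}
dequeue next → 71; now {78, 83, 85}
insert 70 → {70, 78, 83, 85}
dequeue next → 70; now {78, 83, 85}
dequeue next → 78; now {83, 85}
dequeue next → 83; now {85}
insert 58 → {58, 85}
insert 68 → {58, 68, 85}
insert 50 → {50, 58, 68, 85}
dequeue next → 50; now {58, 68, 85}
insert 76 → {58, 68, 76, 85}
dequeue next → 58; now {68, 76, 85}
dequeue next → 68; now {76, 85}
dequeue next → 76; now {85}
insert 62 → {62, 85}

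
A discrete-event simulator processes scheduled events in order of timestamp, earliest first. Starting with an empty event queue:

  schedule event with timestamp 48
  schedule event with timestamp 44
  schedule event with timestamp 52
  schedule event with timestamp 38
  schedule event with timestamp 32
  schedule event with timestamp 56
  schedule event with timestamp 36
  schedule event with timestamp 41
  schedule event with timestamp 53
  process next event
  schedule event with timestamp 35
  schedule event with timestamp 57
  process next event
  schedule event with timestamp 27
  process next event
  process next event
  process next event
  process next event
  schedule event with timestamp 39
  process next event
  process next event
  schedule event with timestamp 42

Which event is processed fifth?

insert 48 → {48}
insert 44 → {44, 48}
insert 52 → {44, 48, 52}
insert 38 → {38, 44, 48, 52}
insert 32 → {32, 38, 44, 48, 52}
insert 56 → {32, 38, 44, 48, 52, 56}
insert 36 → {32, 36, 38, 44, 48, 52, 56}
insert 41 → {32, 36, 38, 41, 44, 48, 52, 56}
insert 53 → {32, 36, 38, 41, 44, 48, 52, 53, 56}
process next event → 32; now {36, 38, 41, 44, 48, 52, 53, 56}
insert 35 → {35, 36, 38, 41, 44, 48, 52, 53, 56}
insert 57 → {35, 36, 38, 41, 44, 48, 52, 53, 56, 57}
process next event → 35; now {36, 38, 41, 44, 48, 52, 53, 56, 57}
insert 27 → {27, 36, 38, 41, 44, 48, 52, 53, 56, 57}
process next event → 27; now {36, 38, 41, 44, 48, 52, 53, 56, 57}
process next event → 36; now {38, 41, 44, 48, 52, 53, 56, 57}
process next event → 38; now {41, 44, 48, 52, 53, 56, 57}
process next event → 41; now {44, 48, 52, 53, 56, 57}
insert 39 → {39, 44, 48, 52, 53, 56, 57}
process next event → 39; now {44, 48, 52, 53, 56, 57}
process next event → 44; now {48, 52, 53, 56, 57}
insert 42 → {42, 48, 52, 53, 56, 57}

38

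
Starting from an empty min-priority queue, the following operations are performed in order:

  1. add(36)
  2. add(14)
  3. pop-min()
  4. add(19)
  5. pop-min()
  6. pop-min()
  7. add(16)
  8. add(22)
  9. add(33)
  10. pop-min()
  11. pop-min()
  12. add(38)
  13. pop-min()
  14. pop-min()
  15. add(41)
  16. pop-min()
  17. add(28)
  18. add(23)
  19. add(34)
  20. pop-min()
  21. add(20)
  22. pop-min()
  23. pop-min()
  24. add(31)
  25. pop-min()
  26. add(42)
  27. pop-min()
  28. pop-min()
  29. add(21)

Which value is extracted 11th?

insert 36 → {36}
insert 14 → {14, 36}
pop-min → 14; now {36}
insert 19 → {19, 36}
pop-min → 19; now {36}
pop-min → 36; now {}
insert 16 → {16}
insert 22 → {16, 22}
insert 33 → {16, 22, 33}
pop-min → 16; now {22, 33}
pop-min → 22; now {33}
insert 38 → {33, 38}
pop-min → 33; now {38}
pop-min → 38; now {}
insert 41 → {41}
pop-min → 41; now {}
insert 28 → {28}
insert 23 → {23, 28}
insert 34 → {23, 28, 34}
pop-min → 23; now {28, 34}
insert 20 → {20, 28, 34}
pop-min → 20; now {28, 34}
pop-min → 28; now {34}
insert 31 → {31, 34}
pop-min → 31; now {34}
insert 42 → {34, 42}
pop-min → 34; now {42}
pop-min → 42; now {}
insert 21 → {21}

28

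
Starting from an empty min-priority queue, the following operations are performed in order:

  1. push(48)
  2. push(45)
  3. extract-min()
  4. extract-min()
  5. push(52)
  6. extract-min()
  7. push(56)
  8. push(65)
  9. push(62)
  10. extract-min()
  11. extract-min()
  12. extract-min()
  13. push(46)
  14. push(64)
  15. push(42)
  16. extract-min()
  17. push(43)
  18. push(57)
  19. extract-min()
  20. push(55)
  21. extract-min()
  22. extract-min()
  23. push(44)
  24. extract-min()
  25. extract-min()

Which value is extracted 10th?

insert 48 → {48}
insert 45 → {45, 48}
extract-min → 45; now {48}
extract-min → 48; now {}
insert 52 → {52}
extract-min → 52; now {}
insert 56 → {56}
insert 65 → {56, 65}
insert 62 → {56, 62, 65}
extract-min → 56; now {62, 65}
extract-min → 62; now {65}
extract-min → 65; now {}
insert 46 → {46}
insert 64 → {46, 64}
insert 42 → {42, 46, 64}
extract-min → 42; now {46, 64}
insert 43 → {43, 46, 64}
insert 57 → {43, 46, 57, 64}
extract-min → 43; now {46, 57, 64}
insert 55 → {46, 55, 57, 64}
extract-min → 46; now {55, 57, 64}
extract-min → 55; now {57, 64}
insert 44 → {44, 57, 64}
extract-min → 44; now {57, 64}
extract-min → 57; now {64}

55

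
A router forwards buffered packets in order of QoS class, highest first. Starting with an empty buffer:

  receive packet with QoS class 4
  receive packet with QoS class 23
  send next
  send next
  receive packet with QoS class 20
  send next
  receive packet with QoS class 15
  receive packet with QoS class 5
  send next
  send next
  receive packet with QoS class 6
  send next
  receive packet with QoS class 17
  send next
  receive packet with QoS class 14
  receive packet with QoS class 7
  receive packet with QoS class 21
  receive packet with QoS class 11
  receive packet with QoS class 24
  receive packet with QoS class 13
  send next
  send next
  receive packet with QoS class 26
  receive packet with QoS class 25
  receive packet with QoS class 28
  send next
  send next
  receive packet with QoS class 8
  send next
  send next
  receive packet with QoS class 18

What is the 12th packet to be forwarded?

25

insert 4 → {4}
insert 23 → {23, 4}
send next → 23; now {4}
send next → 4; now {}
insert 20 → {20}
send next → 20; now {}
insert 15 → {15}
insert 5 → {15, 5}
send next → 15; now {5}
send next → 5; now {}
insert 6 → {6}
send next → 6; now {}
insert 17 → {17}
send next → 17; now {}
insert 14 → {14}
insert 7 → {14, 7}
insert 21 → {21, 14, 7}
insert 11 → {21, 14, 11, 7}
insert 24 → {24, 21, 14, 11, 7}
insert 13 → {24, 21, 14, 13, 11, 7}
send next → 24; now {21, 14, 13, 11, 7}
send next → 21; now {14, 13, 11, 7}
insert 26 → {26, 14, 13, 11, 7}
insert 25 → {26, 25, 14, 13, 11, 7}
insert 28 → {28, 26, 25, 14, 13, 11, 7}
send next → 28; now {26, 25, 14, 13, 11, 7}
send next → 26; now {25, 14, 13, 11, 7}
insert 8 → {25, 14, 13, 11, 8, 7}
send next → 25; now {14, 13, 11, 8, 7}
send next → 14; now {13, 11, 8, 7}
insert 18 → {18, 13, 11, 8, 7}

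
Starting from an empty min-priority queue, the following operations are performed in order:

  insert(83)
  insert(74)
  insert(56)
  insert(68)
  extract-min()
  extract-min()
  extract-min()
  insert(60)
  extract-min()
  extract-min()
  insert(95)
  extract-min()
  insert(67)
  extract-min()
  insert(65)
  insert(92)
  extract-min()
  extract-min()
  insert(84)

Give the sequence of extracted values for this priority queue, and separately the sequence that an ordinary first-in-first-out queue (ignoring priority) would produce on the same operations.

insert 83 → {83}
insert 74 → {74, 83}
insert 56 → {56, 74, 83}
insert 68 → {56, 68, 74, 83}
extract-min → 56; now {68, 74, 83}
extract-min → 68; now {74, 83}
extract-min → 74; now {83}
insert 60 → {60, 83}
extract-min → 60; now {83}
extract-min → 83; now {}
insert 95 → {95}
extract-min → 95; now {}
insert 67 → {67}
extract-min → 67; now {}
insert 65 → {65}
insert 92 → {65, 92}
extract-min → 65; now {92}
extract-min → 92; now {}
insert 84 → {84}

priority queue: [56, 68, 74, 60, 83, 95, 67, 65, 92]; FIFO queue: 83 → 74 → 56 → 68 → 60 → 95 → 67 → 65 → 92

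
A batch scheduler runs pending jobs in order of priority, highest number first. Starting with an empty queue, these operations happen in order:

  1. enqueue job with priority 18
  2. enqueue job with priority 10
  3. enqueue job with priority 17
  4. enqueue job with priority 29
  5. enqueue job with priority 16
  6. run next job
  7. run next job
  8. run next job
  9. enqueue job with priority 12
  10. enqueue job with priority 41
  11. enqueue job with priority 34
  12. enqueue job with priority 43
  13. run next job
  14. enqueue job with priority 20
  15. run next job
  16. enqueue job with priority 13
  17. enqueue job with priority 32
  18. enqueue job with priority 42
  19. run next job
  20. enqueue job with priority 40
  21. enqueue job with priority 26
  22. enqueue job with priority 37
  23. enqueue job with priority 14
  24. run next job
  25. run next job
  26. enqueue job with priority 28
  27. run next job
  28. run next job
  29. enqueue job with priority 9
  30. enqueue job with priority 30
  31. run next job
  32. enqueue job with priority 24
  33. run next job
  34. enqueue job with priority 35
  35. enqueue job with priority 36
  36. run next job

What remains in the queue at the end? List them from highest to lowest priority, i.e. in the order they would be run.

insert 18 → {18}
insert 10 → {18, 10}
insert 17 → {18, 17, 10}
insert 29 → {29, 18, 17, 10}
insert 16 → {29, 18, 17, 16, 10}
run next job → 29; now {18, 17, 16, 10}
run next job → 18; now {17, 16, 10}
run next job → 17; now {16, 10}
insert 12 → {16, 12, 10}
insert 41 → {41, 16, 12, 10}
insert 34 → {41, 34, 16, 12, 10}
insert 43 → {43, 41, 34, 16, 12, 10}
run next job → 43; now {41, 34, 16, 12, 10}
insert 20 → {41, 34, 20, 16, 12, 10}
run next job → 41; now {34, 20, 16, 12, 10}
insert 13 → {34, 20, 16, 13, 12, 10}
insert 32 → {34, 32, 20, 16, 13, 12, 10}
insert 42 → {42, 34, 32, 20, 16, 13, 12, 10}
run next job → 42; now {34, 32, 20, 16, 13, 12, 10}
insert 40 → {40, 34, 32, 20, 16, 13, 12, 10}
insert 26 → {40, 34, 32, 26, 20, 16, 13, 12, 10}
insert 37 → {40, 37, 34, 32, 26, 20, 16, 13, 12, 10}
insert 14 → {40, 37, 34, 32, 26, 20, 16, 14, 13, 12, 10}
run next job → 40; now {37, 34, 32, 26, 20, 16, 14, 13, 12, 10}
run next job → 37; now {34, 32, 26, 20, 16, 14, 13, 12, 10}
insert 28 → {34, 32, 28, 26, 20, 16, 14, 13, 12, 10}
run next job → 34; now {32, 28, 26, 20, 16, 14, 13, 12, 10}
run next job → 32; now {28, 26, 20, 16, 14, 13, 12, 10}
insert 9 → {28, 26, 20, 16, 14, 13, 12, 10, 9}
insert 30 → {30, 28, 26, 20, 16, 14, 13, 12, 10, 9}
run next job → 30; now {28, 26, 20, 16, 14, 13, 12, 10, 9}
insert 24 → {28, 26, 24, 20, 16, 14, 13, 12, 10, 9}
run next job → 28; now {26, 24, 20, 16, 14, 13, 12, 10, 9}
insert 35 → {35, 26, 24, 20, 16, 14, 13, 12, 10, 9}
insert 36 → {36, 35, 26, 24, 20, 16, 14, 13, 12, 10, 9}
run next job → 36; now {35, 26, 24, 20, 16, 14, 13, 12, 10, 9}

[35, 26, 24, 20, 16, 14, 13, 12, 10, 9]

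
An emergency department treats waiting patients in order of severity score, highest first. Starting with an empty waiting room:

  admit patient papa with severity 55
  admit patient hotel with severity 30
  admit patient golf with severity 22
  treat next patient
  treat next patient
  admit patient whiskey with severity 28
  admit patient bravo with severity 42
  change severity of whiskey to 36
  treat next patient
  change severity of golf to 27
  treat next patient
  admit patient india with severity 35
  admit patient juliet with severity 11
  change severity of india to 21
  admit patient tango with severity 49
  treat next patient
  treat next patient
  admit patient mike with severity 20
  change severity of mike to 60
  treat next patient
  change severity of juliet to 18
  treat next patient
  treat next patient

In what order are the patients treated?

add papa (severity 55) → {papa:55}
add hotel (severity 30) → {papa:55, hotel:30}
add golf (severity 22) → {papa:55, hotel:30, golf:22}
treat next patient → papa; now {hotel:30, golf:22}
treat next patient → hotel; now {golf:22}
add whiskey (severity 28) → {whiskey:28, golf:22}
add bravo (severity 42) → {bravo:42, whiskey:28, golf:22}
update whiskey to severity 36 → {bravo:42, whiskey:36, golf:22}
treat next patient → bravo; now {whiskey:36, golf:22}
update golf to severity 27 → {whiskey:36, golf:27}
treat next patient → whiskey; now {golf:27}
add india (severity 35) → {india:35, golf:27}
add juliet (severity 11) → {india:35, golf:27, juliet:11}
update india to severity 21 → {golf:27, india:21, juliet:11}
add tango (severity 49) → {tango:49, golf:27, india:21, juliet:11}
treat next patient → tango; now {golf:27, india:21, juliet:11}
treat next patient → golf; now {india:21, juliet:11}
add mike (severity 20) → {india:21, mike:20, juliet:11}
update mike to severity 60 → {mike:60, india:21, juliet:11}
treat next patient → mike; now {india:21, juliet:11}
update juliet to severity 18 → {india:21, juliet:18}
treat next patient → india; now {juliet:18}
treat next patient → juliet; now {}

papa, hotel, bravo, whiskey, tango, golf, mike, india, juliet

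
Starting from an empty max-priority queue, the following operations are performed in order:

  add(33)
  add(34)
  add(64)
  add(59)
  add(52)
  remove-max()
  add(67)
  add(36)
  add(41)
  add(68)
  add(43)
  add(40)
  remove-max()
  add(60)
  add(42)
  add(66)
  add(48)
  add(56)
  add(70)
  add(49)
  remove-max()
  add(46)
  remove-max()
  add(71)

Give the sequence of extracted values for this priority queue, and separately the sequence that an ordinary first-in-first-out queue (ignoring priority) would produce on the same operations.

insert 33 → {33}
insert 34 → {34, 33}
insert 64 → {64, 34, 33}
insert 59 → {64, 59, 34, 33}
insert 52 → {64, 59, 52, 34, 33}
remove-max → 64; now {59, 52, 34, 33}
insert 67 → {67, 59, 52, 34, 33}
insert 36 → {67, 59, 52, 36, 34, 33}
insert 41 → {67, 59, 52, 41, 36, 34, 33}
insert 68 → {68, 67, 59, 52, 41, 36, 34, 33}
insert 43 → {68, 67, 59, 52, 43, 41, 36, 34, 33}
insert 40 → {68, 67, 59, 52, 43, 41, 40, 36, 34, 33}
remove-max → 68; now {67, 59, 52, 43, 41, 40, 36, 34, 33}
insert 60 → {67, 60, 59, 52, 43, 41, 40, 36, 34, 33}
insert 42 → {67, 60, 59, 52, 43, 42, 41, 40, 36, 34, 33}
insert 66 → {67, 66, 60, 59, 52, 43, 42, 41, 40, 36, 34, 33}
insert 48 → {67, 66, 60, 59, 52, 48, 43, 42, 41, 40, 36, 34, 33}
insert 56 → {67, 66, 60, 59, 56, 52, 48, 43, 42, 41, 40, 36, 34, 33}
insert 70 → {70, 67, 66, 60, 59, 56, 52, 48, 43, 42, 41, 40, 36, 34, 33}
insert 49 → {70, 67, 66, 60, 59, 56, 52, 49, 48, 43, 42, 41, 40, 36, 34, 33}
remove-max → 70; now {67, 66, 60, 59, 56, 52, 49, 48, 43, 42, 41, 40, 36, 34, 33}
insert 46 → {67, 66, 60, 59, 56, 52, 49, 48, 46, 43, 42, 41, 40, 36, 34, 33}
remove-max → 67; now {66, 60, 59, 56, 52, 49, 48, 46, 43, 42, 41, 40, 36, 34, 33}
insert 71 → {71, 66, 60, 59, 56, 52, 49, 48, 46, 43, 42, 41, 40, 36, 34, 33}

priority queue: [64, 68, 70, 67]; FIFO queue: 33, 34, 64, 59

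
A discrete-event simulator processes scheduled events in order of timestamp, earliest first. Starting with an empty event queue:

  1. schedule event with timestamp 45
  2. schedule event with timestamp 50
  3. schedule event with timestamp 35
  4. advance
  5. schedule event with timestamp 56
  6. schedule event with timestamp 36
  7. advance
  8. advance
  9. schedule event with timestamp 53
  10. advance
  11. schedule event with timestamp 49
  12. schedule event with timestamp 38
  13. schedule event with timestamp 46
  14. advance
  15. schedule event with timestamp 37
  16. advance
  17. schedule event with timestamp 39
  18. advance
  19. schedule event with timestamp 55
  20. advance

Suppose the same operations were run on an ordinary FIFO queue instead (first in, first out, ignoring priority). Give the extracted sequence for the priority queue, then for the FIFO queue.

priority queue: 35 → 36 → 45 → 50 → 38 → 37 → 39 → 46; FIFO queue: 45 → 50 → 35 → 56 → 36 → 53 → 49 → 38

insert 45 → {45}
insert 50 → {45, 50}
insert 35 → {35, 45, 50}
advance → 35; now {45, 50}
insert 56 → {45, 50, 56}
insert 36 → {36, 45, 50, 56}
advance → 36; now {45, 50, 56}
advance → 45; now {50, 56}
insert 53 → {50, 53, 56}
advance → 50; now {53, 56}
insert 49 → {49, 53, 56}
insert 38 → {38, 49, 53, 56}
insert 46 → {38, 46, 49, 53, 56}
advance → 38; now {46, 49, 53, 56}
insert 37 → {37, 46, 49, 53, 56}
advance → 37; now {46, 49, 53, 56}
insert 39 → {39, 46, 49, 53, 56}
advance → 39; now {46, 49, 53, 56}
insert 55 → {46, 49, 53, 55, 56}
advance → 46; now {49, 53, 55, 56}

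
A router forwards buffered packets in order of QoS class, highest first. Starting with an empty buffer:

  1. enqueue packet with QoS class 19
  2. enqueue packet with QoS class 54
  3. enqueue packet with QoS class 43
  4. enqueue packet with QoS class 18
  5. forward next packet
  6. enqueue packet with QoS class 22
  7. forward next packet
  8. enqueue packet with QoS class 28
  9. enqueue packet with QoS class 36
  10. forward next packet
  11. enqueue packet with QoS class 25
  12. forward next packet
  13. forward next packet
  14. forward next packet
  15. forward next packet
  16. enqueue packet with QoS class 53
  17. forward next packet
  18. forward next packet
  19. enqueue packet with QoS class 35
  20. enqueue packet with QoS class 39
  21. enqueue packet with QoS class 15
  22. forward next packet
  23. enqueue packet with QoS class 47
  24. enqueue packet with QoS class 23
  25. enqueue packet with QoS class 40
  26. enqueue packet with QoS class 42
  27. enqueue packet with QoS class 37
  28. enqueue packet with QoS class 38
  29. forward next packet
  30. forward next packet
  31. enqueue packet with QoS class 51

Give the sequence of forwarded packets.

insert 19 → {19}
insert 54 → {54, 19}
insert 43 → {54, 43, 19}
insert 18 → {54, 43, 19, 18}
forward next packet → 54; now {43, 19, 18}
insert 22 → {43, 22, 19, 18}
forward next packet → 43; now {22, 19, 18}
insert 28 → {28, 22, 19, 18}
insert 36 → {36, 28, 22, 19, 18}
forward next packet → 36; now {28, 22, 19, 18}
insert 25 → {28, 25, 22, 19, 18}
forward next packet → 28; now {25, 22, 19, 18}
forward next packet → 25; now {22, 19, 18}
forward next packet → 22; now {19, 18}
forward next packet → 19; now {18}
insert 53 → {53, 18}
forward next packet → 53; now {18}
forward next packet → 18; now {}
insert 35 → {35}
insert 39 → {39, 35}
insert 15 → {39, 35, 15}
forward next packet → 39; now {35, 15}
insert 47 → {47, 35, 15}
insert 23 → {47, 35, 23, 15}
insert 40 → {47, 40, 35, 23, 15}
insert 42 → {47, 42, 40, 35, 23, 15}
insert 37 → {47, 42, 40, 37, 35, 23, 15}
insert 38 → {47, 42, 40, 38, 37, 35, 23, 15}
forward next packet → 47; now {42, 40, 38, 37, 35, 23, 15}
forward next packet → 42; now {40, 38, 37, 35, 23, 15}
insert 51 → {51, 40, 38, 37, 35, 23, 15}

54, 43, 36, 28, 25, 22, 19, 53, 18, 39, 47, 42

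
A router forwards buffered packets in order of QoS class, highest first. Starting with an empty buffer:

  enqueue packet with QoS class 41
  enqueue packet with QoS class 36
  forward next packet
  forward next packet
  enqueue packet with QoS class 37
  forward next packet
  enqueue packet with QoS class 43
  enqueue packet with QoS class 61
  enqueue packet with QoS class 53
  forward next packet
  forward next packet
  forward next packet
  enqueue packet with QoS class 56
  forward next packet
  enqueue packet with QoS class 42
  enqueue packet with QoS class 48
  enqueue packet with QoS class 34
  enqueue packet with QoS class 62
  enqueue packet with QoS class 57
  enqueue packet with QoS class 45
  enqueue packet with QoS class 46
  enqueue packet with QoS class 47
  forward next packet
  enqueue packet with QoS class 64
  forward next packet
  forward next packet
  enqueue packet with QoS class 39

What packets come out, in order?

[41, 36, 37, 61, 53, 43, 56, 62, 64, 57]

insert 41 → {41}
insert 36 → {41, 36}
forward next packet → 41; now {36}
forward next packet → 36; now {}
insert 37 → {37}
forward next packet → 37; now {}
insert 43 → {43}
insert 61 → {61, 43}
insert 53 → {61, 53, 43}
forward next packet → 61; now {53, 43}
forward next packet → 53; now {43}
forward next packet → 43; now {}
insert 56 → {56}
forward next packet → 56; now {}
insert 42 → {42}
insert 48 → {48, 42}
insert 34 → {48, 42, 34}
insert 62 → {62, 48, 42, 34}
insert 57 → {62, 57, 48, 42, 34}
insert 45 → {62, 57, 48, 45, 42, 34}
insert 46 → {62, 57, 48, 46, 45, 42, 34}
insert 47 → {62, 57, 48, 47, 46, 45, 42, 34}
forward next packet → 62; now {57, 48, 47, 46, 45, 42, 34}
insert 64 → {64, 57, 48, 47, 46, 45, 42, 34}
forward next packet → 64; now {57, 48, 47, 46, 45, 42, 34}
forward next packet → 57; now {48, 47, 46, 45, 42, 34}
insert 39 → {48, 47, 46, 45, 42, 39, 34}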